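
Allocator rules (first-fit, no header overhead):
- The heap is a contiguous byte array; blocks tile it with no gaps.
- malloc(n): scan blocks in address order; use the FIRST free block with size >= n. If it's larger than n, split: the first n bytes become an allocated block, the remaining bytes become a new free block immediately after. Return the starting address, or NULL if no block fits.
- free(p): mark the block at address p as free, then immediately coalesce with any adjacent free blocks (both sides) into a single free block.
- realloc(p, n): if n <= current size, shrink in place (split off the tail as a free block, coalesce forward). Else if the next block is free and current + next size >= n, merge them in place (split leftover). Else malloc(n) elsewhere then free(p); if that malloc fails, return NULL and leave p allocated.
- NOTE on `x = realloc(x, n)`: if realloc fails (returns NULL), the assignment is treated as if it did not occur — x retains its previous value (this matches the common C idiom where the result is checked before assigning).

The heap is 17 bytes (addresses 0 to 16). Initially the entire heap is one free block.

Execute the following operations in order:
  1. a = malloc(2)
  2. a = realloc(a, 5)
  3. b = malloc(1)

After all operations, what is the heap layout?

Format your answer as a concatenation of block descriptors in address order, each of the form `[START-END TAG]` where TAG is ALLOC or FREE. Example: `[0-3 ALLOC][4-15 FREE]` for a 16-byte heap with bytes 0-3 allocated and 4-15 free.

Answer: [0-4 ALLOC][5-5 ALLOC][6-16 FREE]

Derivation:
Op 1: a = malloc(2) -> a = 0; heap: [0-1 ALLOC][2-16 FREE]
Op 2: a = realloc(a, 5) -> a = 0; heap: [0-4 ALLOC][5-16 FREE]
Op 3: b = malloc(1) -> b = 5; heap: [0-4 ALLOC][5-5 ALLOC][6-16 FREE]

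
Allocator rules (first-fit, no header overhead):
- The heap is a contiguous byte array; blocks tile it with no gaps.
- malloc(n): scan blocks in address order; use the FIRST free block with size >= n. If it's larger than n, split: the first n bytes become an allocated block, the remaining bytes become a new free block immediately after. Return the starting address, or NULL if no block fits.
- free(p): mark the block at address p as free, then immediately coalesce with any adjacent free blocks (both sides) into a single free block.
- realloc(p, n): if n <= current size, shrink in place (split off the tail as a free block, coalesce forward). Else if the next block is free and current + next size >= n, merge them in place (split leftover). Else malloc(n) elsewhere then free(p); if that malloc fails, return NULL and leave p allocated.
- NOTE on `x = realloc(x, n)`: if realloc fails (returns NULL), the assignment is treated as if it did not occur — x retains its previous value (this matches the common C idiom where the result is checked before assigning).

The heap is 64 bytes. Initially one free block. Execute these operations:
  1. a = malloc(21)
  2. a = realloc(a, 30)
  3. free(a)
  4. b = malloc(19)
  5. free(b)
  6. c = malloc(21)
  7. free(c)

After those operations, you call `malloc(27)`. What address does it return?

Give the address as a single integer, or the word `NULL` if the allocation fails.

Answer: 0

Derivation:
Op 1: a = malloc(21) -> a = 0; heap: [0-20 ALLOC][21-63 FREE]
Op 2: a = realloc(a, 30) -> a = 0; heap: [0-29 ALLOC][30-63 FREE]
Op 3: free(a) -> (freed a); heap: [0-63 FREE]
Op 4: b = malloc(19) -> b = 0; heap: [0-18 ALLOC][19-63 FREE]
Op 5: free(b) -> (freed b); heap: [0-63 FREE]
Op 6: c = malloc(21) -> c = 0; heap: [0-20 ALLOC][21-63 FREE]
Op 7: free(c) -> (freed c); heap: [0-63 FREE]
malloc(27): first-fit scan over [0-63 FREE] -> 0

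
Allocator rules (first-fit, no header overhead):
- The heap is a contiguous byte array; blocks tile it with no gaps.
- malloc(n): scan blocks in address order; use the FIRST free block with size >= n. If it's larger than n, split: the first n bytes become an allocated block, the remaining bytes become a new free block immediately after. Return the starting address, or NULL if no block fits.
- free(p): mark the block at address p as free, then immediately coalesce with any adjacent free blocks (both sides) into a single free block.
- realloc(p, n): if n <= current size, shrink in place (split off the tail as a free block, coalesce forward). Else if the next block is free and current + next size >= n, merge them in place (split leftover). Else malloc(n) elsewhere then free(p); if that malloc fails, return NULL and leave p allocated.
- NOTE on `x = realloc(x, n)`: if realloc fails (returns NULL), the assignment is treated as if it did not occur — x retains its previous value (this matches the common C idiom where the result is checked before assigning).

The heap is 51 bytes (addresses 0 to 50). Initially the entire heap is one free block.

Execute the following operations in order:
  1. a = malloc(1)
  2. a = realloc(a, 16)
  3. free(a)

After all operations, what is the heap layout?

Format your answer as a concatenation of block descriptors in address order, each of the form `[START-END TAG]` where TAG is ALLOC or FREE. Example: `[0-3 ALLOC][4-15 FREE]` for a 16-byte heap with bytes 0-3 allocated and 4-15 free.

Answer: [0-50 FREE]

Derivation:
Op 1: a = malloc(1) -> a = 0; heap: [0-0 ALLOC][1-50 FREE]
Op 2: a = realloc(a, 16) -> a = 0; heap: [0-15 ALLOC][16-50 FREE]
Op 3: free(a) -> (freed a); heap: [0-50 FREE]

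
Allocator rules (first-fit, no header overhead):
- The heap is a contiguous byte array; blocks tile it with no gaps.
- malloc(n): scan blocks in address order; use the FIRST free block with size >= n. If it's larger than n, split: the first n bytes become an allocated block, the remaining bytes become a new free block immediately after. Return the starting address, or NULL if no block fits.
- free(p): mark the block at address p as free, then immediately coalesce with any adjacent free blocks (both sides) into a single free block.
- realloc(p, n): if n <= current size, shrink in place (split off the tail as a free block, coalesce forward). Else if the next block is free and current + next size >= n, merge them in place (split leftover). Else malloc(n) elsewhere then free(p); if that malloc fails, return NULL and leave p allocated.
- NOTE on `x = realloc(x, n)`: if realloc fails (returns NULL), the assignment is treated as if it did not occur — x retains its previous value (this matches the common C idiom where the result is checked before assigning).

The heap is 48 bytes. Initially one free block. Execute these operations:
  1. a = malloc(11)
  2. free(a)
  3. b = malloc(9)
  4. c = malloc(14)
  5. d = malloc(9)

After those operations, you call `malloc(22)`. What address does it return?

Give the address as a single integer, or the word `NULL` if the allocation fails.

Op 1: a = malloc(11) -> a = 0; heap: [0-10 ALLOC][11-47 FREE]
Op 2: free(a) -> (freed a); heap: [0-47 FREE]
Op 3: b = malloc(9) -> b = 0; heap: [0-8 ALLOC][9-47 FREE]
Op 4: c = malloc(14) -> c = 9; heap: [0-8 ALLOC][9-22 ALLOC][23-47 FREE]
Op 5: d = malloc(9) -> d = 23; heap: [0-8 ALLOC][9-22 ALLOC][23-31 ALLOC][32-47 FREE]
malloc(22): first-fit scan over [0-8 ALLOC][9-22 ALLOC][23-31 ALLOC][32-47 FREE] -> NULL

Answer: NULL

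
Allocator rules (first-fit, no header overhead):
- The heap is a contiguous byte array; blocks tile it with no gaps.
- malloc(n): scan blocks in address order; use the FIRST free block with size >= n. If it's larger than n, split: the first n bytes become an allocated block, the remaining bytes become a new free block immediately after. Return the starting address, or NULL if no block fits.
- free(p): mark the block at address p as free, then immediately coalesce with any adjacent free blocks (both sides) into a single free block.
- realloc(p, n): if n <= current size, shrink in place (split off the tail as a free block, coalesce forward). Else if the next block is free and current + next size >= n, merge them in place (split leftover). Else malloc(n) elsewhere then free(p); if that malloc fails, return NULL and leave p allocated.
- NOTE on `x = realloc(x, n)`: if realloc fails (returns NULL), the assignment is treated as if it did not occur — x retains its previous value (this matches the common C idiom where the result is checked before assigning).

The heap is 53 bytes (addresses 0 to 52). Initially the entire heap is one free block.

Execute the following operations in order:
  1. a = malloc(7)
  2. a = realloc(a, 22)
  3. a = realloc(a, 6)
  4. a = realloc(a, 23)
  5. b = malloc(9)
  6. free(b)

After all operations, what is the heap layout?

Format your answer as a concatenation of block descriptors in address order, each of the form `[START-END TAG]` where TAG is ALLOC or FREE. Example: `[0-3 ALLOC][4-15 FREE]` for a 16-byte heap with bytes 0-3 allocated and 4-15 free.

Op 1: a = malloc(7) -> a = 0; heap: [0-6 ALLOC][7-52 FREE]
Op 2: a = realloc(a, 22) -> a = 0; heap: [0-21 ALLOC][22-52 FREE]
Op 3: a = realloc(a, 6) -> a = 0; heap: [0-5 ALLOC][6-52 FREE]
Op 4: a = realloc(a, 23) -> a = 0; heap: [0-22 ALLOC][23-52 FREE]
Op 5: b = malloc(9) -> b = 23; heap: [0-22 ALLOC][23-31 ALLOC][32-52 FREE]
Op 6: free(b) -> (freed b); heap: [0-22 ALLOC][23-52 FREE]

Answer: [0-22 ALLOC][23-52 FREE]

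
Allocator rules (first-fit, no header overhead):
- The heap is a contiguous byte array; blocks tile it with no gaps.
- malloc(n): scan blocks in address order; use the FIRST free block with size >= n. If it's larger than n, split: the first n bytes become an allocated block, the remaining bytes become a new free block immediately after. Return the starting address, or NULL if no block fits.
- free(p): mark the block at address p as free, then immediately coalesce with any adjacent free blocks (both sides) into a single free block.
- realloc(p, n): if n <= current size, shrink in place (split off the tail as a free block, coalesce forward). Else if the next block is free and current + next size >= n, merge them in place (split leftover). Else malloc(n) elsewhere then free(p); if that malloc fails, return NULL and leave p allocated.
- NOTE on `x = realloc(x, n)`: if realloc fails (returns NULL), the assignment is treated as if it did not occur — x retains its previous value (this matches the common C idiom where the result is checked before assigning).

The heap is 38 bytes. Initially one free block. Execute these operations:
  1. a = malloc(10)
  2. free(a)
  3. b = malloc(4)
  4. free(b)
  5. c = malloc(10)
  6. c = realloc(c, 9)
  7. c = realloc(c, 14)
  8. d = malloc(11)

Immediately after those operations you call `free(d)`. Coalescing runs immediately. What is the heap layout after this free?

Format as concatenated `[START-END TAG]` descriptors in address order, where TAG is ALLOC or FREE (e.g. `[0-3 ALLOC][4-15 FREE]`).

Answer: [0-13 ALLOC][14-37 FREE]

Derivation:
Op 1: a = malloc(10) -> a = 0; heap: [0-9 ALLOC][10-37 FREE]
Op 2: free(a) -> (freed a); heap: [0-37 FREE]
Op 3: b = malloc(4) -> b = 0; heap: [0-3 ALLOC][4-37 FREE]
Op 4: free(b) -> (freed b); heap: [0-37 FREE]
Op 5: c = malloc(10) -> c = 0; heap: [0-9 ALLOC][10-37 FREE]
Op 6: c = realloc(c, 9) -> c = 0; heap: [0-8 ALLOC][9-37 FREE]
Op 7: c = realloc(c, 14) -> c = 0; heap: [0-13 ALLOC][14-37 FREE]
Op 8: d = malloc(11) -> d = 14; heap: [0-13 ALLOC][14-24 ALLOC][25-37 FREE]
free(d): d = 14 -> block [14-24 ALLOC]; mark free, coalesce with adjacent free neighbors -> [0-13 ALLOC][14-37 FREE]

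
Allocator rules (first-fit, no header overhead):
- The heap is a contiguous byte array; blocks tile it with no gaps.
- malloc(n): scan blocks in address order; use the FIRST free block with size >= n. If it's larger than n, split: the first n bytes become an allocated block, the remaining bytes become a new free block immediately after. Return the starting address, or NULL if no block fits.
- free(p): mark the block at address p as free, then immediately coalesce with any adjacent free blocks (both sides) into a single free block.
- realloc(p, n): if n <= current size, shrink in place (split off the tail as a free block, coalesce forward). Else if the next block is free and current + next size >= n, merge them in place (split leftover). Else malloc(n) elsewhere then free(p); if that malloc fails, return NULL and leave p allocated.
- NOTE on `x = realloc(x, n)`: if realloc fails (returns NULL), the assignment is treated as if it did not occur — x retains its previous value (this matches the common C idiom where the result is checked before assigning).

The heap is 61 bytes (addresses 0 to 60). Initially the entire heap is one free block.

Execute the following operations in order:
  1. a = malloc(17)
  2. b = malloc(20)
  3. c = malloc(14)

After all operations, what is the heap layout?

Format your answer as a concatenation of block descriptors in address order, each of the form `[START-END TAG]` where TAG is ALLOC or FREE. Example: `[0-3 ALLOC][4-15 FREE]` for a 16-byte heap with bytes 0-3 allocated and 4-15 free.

Answer: [0-16 ALLOC][17-36 ALLOC][37-50 ALLOC][51-60 FREE]

Derivation:
Op 1: a = malloc(17) -> a = 0; heap: [0-16 ALLOC][17-60 FREE]
Op 2: b = malloc(20) -> b = 17; heap: [0-16 ALLOC][17-36 ALLOC][37-60 FREE]
Op 3: c = malloc(14) -> c = 37; heap: [0-16 ALLOC][17-36 ALLOC][37-50 ALLOC][51-60 FREE]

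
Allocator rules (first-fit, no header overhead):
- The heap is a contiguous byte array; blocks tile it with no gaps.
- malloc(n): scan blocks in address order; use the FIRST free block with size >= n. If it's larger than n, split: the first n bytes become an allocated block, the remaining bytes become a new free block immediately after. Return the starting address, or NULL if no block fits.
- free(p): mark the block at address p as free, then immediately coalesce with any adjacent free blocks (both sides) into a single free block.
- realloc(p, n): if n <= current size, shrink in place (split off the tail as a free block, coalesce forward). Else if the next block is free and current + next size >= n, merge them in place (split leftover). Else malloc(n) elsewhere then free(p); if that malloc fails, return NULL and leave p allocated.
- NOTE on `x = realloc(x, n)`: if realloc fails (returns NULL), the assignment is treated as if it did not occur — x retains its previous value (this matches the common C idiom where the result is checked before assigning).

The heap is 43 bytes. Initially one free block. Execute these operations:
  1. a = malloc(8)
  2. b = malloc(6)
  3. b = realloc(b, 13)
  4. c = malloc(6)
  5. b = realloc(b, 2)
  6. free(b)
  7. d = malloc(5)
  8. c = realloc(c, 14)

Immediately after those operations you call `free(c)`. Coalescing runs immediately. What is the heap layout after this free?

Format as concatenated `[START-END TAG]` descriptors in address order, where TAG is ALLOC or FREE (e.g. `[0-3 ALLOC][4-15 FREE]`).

Answer: [0-7 ALLOC][8-12 ALLOC][13-42 FREE]

Derivation:
Op 1: a = malloc(8) -> a = 0; heap: [0-7 ALLOC][8-42 FREE]
Op 2: b = malloc(6) -> b = 8; heap: [0-7 ALLOC][8-13 ALLOC][14-42 FREE]
Op 3: b = realloc(b, 13) -> b = 8; heap: [0-7 ALLOC][8-20 ALLOC][21-42 FREE]
Op 4: c = malloc(6) -> c = 21; heap: [0-7 ALLOC][8-20 ALLOC][21-26 ALLOC][27-42 FREE]
Op 5: b = realloc(b, 2) -> b = 8; heap: [0-7 ALLOC][8-9 ALLOC][10-20 FREE][21-26 ALLOC][27-42 FREE]
Op 6: free(b) -> (freed b); heap: [0-7 ALLOC][8-20 FREE][21-26 ALLOC][27-42 FREE]
Op 7: d = malloc(5) -> d = 8; heap: [0-7 ALLOC][8-12 ALLOC][13-20 FREE][21-26 ALLOC][27-42 FREE]
Op 8: c = realloc(c, 14) -> c = 21; heap: [0-7 ALLOC][8-12 ALLOC][13-20 FREE][21-34 ALLOC][35-42 FREE]
free(c): c = 21 -> block [21-34 ALLOC]; mark free, coalesce with adjacent free neighbors -> [0-7 ALLOC][8-12 ALLOC][13-42 FREE]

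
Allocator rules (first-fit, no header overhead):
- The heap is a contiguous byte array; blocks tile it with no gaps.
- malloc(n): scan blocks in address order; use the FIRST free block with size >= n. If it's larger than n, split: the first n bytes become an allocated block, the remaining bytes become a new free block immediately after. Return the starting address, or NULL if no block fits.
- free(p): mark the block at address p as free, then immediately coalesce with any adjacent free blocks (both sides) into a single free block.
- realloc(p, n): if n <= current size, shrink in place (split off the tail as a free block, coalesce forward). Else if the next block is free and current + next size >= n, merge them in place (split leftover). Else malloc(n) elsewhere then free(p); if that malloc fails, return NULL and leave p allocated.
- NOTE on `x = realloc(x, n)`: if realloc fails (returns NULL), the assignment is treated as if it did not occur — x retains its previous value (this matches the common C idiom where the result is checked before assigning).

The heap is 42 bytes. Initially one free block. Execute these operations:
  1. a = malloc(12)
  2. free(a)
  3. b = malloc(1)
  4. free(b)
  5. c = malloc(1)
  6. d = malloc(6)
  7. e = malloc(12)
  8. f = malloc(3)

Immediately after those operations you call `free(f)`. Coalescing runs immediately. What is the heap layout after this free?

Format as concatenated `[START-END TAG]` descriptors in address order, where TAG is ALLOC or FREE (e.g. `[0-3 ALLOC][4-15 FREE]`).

Op 1: a = malloc(12) -> a = 0; heap: [0-11 ALLOC][12-41 FREE]
Op 2: free(a) -> (freed a); heap: [0-41 FREE]
Op 3: b = malloc(1) -> b = 0; heap: [0-0 ALLOC][1-41 FREE]
Op 4: free(b) -> (freed b); heap: [0-41 FREE]
Op 5: c = malloc(1) -> c = 0; heap: [0-0 ALLOC][1-41 FREE]
Op 6: d = malloc(6) -> d = 1; heap: [0-0 ALLOC][1-6 ALLOC][7-41 FREE]
Op 7: e = malloc(12) -> e = 7; heap: [0-0 ALLOC][1-6 ALLOC][7-18 ALLOC][19-41 FREE]
Op 8: f = malloc(3) -> f = 19; heap: [0-0 ALLOC][1-6 ALLOC][7-18 ALLOC][19-21 ALLOC][22-41 FREE]
free(f): f = 19 -> block [19-21 ALLOC]; mark free, coalesce with adjacent free neighbors -> [0-0 ALLOC][1-6 ALLOC][7-18 ALLOC][19-41 FREE]

Answer: [0-0 ALLOC][1-6 ALLOC][7-18 ALLOC][19-41 FREE]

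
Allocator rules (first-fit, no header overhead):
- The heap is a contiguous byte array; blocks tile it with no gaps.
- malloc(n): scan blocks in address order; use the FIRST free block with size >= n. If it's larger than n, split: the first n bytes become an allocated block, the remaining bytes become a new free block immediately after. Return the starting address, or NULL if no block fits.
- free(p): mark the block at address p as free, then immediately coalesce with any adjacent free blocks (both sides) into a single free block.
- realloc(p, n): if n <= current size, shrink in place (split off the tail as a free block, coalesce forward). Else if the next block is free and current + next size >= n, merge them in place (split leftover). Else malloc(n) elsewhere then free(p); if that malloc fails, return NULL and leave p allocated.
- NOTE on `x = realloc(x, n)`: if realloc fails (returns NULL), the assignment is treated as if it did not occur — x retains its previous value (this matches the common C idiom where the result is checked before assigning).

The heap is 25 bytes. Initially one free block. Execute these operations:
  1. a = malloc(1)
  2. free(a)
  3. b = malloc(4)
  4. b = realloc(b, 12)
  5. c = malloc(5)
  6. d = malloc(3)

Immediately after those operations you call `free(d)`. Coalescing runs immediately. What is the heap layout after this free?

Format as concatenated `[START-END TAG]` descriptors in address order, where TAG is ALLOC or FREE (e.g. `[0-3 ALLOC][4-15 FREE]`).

Op 1: a = malloc(1) -> a = 0; heap: [0-0 ALLOC][1-24 FREE]
Op 2: free(a) -> (freed a); heap: [0-24 FREE]
Op 3: b = malloc(4) -> b = 0; heap: [0-3 ALLOC][4-24 FREE]
Op 4: b = realloc(b, 12) -> b = 0; heap: [0-11 ALLOC][12-24 FREE]
Op 5: c = malloc(5) -> c = 12; heap: [0-11 ALLOC][12-16 ALLOC][17-24 FREE]
Op 6: d = malloc(3) -> d = 17; heap: [0-11 ALLOC][12-16 ALLOC][17-19 ALLOC][20-24 FREE]
free(d): d = 17 -> block [17-19 ALLOC]; mark free, coalesce with adjacent free neighbors -> [0-11 ALLOC][12-16 ALLOC][17-24 FREE]

Answer: [0-11 ALLOC][12-16 ALLOC][17-24 FREE]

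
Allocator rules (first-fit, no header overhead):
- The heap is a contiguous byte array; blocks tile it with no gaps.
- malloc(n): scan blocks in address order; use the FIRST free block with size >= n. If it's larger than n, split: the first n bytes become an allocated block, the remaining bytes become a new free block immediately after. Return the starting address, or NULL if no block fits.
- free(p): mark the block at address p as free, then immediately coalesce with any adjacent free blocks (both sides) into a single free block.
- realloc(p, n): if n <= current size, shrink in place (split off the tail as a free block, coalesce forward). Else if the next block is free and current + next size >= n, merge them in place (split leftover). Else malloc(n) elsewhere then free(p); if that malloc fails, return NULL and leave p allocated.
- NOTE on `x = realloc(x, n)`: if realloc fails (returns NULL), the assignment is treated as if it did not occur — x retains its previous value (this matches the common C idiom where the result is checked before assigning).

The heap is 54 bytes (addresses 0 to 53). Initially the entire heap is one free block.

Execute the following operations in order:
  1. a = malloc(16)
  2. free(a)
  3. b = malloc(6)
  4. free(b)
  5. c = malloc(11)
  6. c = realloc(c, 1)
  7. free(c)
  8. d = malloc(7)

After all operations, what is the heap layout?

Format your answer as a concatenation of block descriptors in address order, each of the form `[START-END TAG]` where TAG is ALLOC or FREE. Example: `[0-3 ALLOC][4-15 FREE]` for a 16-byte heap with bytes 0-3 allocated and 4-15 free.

Answer: [0-6 ALLOC][7-53 FREE]

Derivation:
Op 1: a = malloc(16) -> a = 0; heap: [0-15 ALLOC][16-53 FREE]
Op 2: free(a) -> (freed a); heap: [0-53 FREE]
Op 3: b = malloc(6) -> b = 0; heap: [0-5 ALLOC][6-53 FREE]
Op 4: free(b) -> (freed b); heap: [0-53 FREE]
Op 5: c = malloc(11) -> c = 0; heap: [0-10 ALLOC][11-53 FREE]
Op 6: c = realloc(c, 1) -> c = 0; heap: [0-0 ALLOC][1-53 FREE]
Op 7: free(c) -> (freed c); heap: [0-53 FREE]
Op 8: d = malloc(7) -> d = 0; heap: [0-6 ALLOC][7-53 FREE]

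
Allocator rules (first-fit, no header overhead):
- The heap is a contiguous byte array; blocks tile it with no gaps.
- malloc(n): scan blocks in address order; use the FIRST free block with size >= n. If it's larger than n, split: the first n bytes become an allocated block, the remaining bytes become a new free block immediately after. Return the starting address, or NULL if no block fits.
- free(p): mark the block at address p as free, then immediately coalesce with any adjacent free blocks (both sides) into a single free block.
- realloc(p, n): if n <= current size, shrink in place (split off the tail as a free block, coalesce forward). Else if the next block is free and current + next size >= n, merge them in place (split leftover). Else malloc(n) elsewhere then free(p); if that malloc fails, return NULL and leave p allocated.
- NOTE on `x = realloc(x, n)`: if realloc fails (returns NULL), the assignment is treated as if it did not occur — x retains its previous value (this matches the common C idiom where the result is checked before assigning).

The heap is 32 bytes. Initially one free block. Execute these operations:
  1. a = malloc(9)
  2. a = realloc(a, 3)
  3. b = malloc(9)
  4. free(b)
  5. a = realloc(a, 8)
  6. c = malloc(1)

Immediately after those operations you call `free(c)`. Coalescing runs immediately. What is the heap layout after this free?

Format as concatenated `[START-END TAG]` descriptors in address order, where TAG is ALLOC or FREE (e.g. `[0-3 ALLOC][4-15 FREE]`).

Op 1: a = malloc(9) -> a = 0; heap: [0-8 ALLOC][9-31 FREE]
Op 2: a = realloc(a, 3) -> a = 0; heap: [0-2 ALLOC][3-31 FREE]
Op 3: b = malloc(9) -> b = 3; heap: [0-2 ALLOC][3-11 ALLOC][12-31 FREE]
Op 4: free(b) -> (freed b); heap: [0-2 ALLOC][3-31 FREE]
Op 5: a = realloc(a, 8) -> a = 0; heap: [0-7 ALLOC][8-31 FREE]
Op 6: c = malloc(1) -> c = 8; heap: [0-7 ALLOC][8-8 ALLOC][9-31 FREE]
free(c): c = 8 -> block [8-8 ALLOC]; mark free, coalesce with adjacent free neighbors -> [0-7 ALLOC][8-31 FREE]

Answer: [0-7 ALLOC][8-31 FREE]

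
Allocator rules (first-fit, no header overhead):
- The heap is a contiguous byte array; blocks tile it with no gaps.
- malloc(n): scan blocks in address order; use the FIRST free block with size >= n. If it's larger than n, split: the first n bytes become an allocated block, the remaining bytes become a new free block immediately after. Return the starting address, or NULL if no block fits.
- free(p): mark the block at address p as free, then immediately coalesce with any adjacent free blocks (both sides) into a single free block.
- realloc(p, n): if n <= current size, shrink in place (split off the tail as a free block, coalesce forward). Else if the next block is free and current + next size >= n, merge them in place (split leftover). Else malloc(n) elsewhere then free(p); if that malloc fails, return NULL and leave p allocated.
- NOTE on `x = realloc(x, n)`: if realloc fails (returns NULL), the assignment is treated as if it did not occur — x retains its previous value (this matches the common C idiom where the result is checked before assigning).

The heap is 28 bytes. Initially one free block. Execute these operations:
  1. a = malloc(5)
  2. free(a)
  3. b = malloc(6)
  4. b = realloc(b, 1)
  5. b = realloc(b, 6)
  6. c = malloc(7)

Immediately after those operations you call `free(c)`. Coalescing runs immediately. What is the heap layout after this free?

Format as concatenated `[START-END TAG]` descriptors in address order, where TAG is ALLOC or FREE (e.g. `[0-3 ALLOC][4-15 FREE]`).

Answer: [0-5 ALLOC][6-27 FREE]

Derivation:
Op 1: a = malloc(5) -> a = 0; heap: [0-4 ALLOC][5-27 FREE]
Op 2: free(a) -> (freed a); heap: [0-27 FREE]
Op 3: b = malloc(6) -> b = 0; heap: [0-5 ALLOC][6-27 FREE]
Op 4: b = realloc(b, 1) -> b = 0; heap: [0-0 ALLOC][1-27 FREE]
Op 5: b = realloc(b, 6) -> b = 0; heap: [0-5 ALLOC][6-27 FREE]
Op 6: c = malloc(7) -> c = 6; heap: [0-5 ALLOC][6-12 ALLOC][13-27 FREE]
free(c): c = 6 -> block [6-12 ALLOC]; mark free, coalesce with adjacent free neighbors -> [0-5 ALLOC][6-27 FREE]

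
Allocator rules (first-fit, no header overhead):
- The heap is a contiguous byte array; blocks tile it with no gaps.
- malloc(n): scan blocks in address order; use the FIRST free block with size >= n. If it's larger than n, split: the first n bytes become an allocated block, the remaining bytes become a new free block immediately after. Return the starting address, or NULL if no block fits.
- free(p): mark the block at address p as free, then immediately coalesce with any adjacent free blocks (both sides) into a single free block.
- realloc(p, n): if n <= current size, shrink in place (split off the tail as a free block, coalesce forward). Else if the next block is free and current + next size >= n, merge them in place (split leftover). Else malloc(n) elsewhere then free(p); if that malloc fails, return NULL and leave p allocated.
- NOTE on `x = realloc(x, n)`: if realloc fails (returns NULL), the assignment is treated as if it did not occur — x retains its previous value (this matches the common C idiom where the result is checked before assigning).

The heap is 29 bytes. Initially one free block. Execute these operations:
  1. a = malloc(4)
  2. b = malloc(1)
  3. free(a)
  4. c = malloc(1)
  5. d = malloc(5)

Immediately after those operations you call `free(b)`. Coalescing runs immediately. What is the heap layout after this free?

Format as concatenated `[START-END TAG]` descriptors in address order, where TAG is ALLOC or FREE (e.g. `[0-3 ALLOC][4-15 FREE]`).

Op 1: a = malloc(4) -> a = 0; heap: [0-3 ALLOC][4-28 FREE]
Op 2: b = malloc(1) -> b = 4; heap: [0-3 ALLOC][4-4 ALLOC][5-28 FREE]
Op 3: free(a) -> (freed a); heap: [0-3 FREE][4-4 ALLOC][5-28 FREE]
Op 4: c = malloc(1) -> c = 0; heap: [0-0 ALLOC][1-3 FREE][4-4 ALLOC][5-28 FREE]
Op 5: d = malloc(5) -> d = 5; heap: [0-0 ALLOC][1-3 FREE][4-4 ALLOC][5-9 ALLOC][10-28 FREE]
free(b): b = 4 -> block [4-4 ALLOC]; mark free, coalesce with adjacent free neighbors -> [0-0 ALLOC][1-4 FREE][5-9 ALLOC][10-28 FREE]

Answer: [0-0 ALLOC][1-4 FREE][5-9 ALLOC][10-28 FREE]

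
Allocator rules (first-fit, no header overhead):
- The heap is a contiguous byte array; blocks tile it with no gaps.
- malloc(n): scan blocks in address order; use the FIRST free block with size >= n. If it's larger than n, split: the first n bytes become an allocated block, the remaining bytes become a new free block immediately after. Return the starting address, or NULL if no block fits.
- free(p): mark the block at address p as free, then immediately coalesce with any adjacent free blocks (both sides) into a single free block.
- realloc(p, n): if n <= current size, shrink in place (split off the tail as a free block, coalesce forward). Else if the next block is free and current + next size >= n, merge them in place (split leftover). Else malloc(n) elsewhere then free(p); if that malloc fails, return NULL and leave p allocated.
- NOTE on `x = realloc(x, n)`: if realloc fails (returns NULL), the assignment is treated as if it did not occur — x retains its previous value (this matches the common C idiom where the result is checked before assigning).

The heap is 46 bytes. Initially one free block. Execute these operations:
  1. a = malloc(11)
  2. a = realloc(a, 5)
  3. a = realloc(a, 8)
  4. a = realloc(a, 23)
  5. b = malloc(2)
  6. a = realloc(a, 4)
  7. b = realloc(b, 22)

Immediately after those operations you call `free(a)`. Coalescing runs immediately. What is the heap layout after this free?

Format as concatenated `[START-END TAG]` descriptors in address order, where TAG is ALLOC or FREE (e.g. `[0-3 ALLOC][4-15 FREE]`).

Op 1: a = malloc(11) -> a = 0; heap: [0-10 ALLOC][11-45 FREE]
Op 2: a = realloc(a, 5) -> a = 0; heap: [0-4 ALLOC][5-45 FREE]
Op 3: a = realloc(a, 8) -> a = 0; heap: [0-7 ALLOC][8-45 FREE]
Op 4: a = realloc(a, 23) -> a = 0; heap: [0-22 ALLOC][23-45 FREE]
Op 5: b = malloc(2) -> b = 23; heap: [0-22 ALLOC][23-24 ALLOC][25-45 FREE]
Op 6: a = realloc(a, 4) -> a = 0; heap: [0-3 ALLOC][4-22 FREE][23-24 ALLOC][25-45 FREE]
Op 7: b = realloc(b, 22) -> b = 23; heap: [0-3 ALLOC][4-22 FREE][23-44 ALLOC][45-45 FREE]
free(a): a = 0 -> block [0-3 ALLOC]; mark free, coalesce with adjacent free neighbors -> [0-22 FREE][23-44 ALLOC][45-45 FREE]

Answer: [0-22 FREE][23-44 ALLOC][45-45 FREE]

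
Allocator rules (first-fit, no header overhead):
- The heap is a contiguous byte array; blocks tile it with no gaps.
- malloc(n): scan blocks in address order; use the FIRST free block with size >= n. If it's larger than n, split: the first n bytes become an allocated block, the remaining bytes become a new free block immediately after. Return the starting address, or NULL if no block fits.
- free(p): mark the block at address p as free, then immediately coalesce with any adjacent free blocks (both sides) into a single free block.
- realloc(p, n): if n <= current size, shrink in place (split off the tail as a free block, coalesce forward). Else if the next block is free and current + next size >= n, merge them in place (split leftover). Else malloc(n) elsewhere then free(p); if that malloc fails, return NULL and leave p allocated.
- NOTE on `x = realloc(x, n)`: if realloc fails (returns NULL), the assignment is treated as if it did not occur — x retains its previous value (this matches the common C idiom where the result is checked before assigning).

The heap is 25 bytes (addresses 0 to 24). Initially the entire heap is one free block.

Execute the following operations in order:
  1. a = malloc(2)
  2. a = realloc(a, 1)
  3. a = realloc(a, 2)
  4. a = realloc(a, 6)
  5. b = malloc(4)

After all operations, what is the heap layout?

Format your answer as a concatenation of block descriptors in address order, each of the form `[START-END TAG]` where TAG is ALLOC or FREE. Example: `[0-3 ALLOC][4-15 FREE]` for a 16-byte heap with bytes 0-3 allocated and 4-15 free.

Answer: [0-5 ALLOC][6-9 ALLOC][10-24 FREE]

Derivation:
Op 1: a = malloc(2) -> a = 0; heap: [0-1 ALLOC][2-24 FREE]
Op 2: a = realloc(a, 1) -> a = 0; heap: [0-0 ALLOC][1-24 FREE]
Op 3: a = realloc(a, 2) -> a = 0; heap: [0-1 ALLOC][2-24 FREE]
Op 4: a = realloc(a, 6) -> a = 0; heap: [0-5 ALLOC][6-24 FREE]
Op 5: b = malloc(4) -> b = 6; heap: [0-5 ALLOC][6-9 ALLOC][10-24 FREE]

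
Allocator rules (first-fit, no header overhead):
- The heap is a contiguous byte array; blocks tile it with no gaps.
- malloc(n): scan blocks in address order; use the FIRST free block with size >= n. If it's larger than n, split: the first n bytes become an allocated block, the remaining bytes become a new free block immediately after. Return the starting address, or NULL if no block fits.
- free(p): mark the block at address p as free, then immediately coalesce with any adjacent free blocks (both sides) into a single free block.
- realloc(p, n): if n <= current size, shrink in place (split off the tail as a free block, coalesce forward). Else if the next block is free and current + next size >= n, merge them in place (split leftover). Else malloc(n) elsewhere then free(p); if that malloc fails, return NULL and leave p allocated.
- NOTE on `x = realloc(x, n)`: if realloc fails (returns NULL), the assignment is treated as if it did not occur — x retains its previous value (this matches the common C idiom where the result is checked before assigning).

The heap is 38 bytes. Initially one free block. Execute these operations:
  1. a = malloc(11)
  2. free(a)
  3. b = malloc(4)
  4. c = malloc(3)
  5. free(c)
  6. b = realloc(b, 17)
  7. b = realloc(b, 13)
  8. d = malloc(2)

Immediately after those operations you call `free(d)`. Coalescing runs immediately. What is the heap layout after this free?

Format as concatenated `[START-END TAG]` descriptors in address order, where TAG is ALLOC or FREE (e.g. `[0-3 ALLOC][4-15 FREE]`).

Op 1: a = malloc(11) -> a = 0; heap: [0-10 ALLOC][11-37 FREE]
Op 2: free(a) -> (freed a); heap: [0-37 FREE]
Op 3: b = malloc(4) -> b = 0; heap: [0-3 ALLOC][4-37 FREE]
Op 4: c = malloc(3) -> c = 4; heap: [0-3 ALLOC][4-6 ALLOC][7-37 FREE]
Op 5: free(c) -> (freed c); heap: [0-3 ALLOC][4-37 FREE]
Op 6: b = realloc(b, 17) -> b = 0; heap: [0-16 ALLOC][17-37 FREE]
Op 7: b = realloc(b, 13) -> b = 0; heap: [0-12 ALLOC][13-37 FREE]
Op 8: d = malloc(2) -> d = 13; heap: [0-12 ALLOC][13-14 ALLOC][15-37 FREE]
free(d): d = 13 -> block [13-14 ALLOC]; mark free, coalesce with adjacent free neighbors -> [0-12 ALLOC][13-37 FREE]

Answer: [0-12 ALLOC][13-37 FREE]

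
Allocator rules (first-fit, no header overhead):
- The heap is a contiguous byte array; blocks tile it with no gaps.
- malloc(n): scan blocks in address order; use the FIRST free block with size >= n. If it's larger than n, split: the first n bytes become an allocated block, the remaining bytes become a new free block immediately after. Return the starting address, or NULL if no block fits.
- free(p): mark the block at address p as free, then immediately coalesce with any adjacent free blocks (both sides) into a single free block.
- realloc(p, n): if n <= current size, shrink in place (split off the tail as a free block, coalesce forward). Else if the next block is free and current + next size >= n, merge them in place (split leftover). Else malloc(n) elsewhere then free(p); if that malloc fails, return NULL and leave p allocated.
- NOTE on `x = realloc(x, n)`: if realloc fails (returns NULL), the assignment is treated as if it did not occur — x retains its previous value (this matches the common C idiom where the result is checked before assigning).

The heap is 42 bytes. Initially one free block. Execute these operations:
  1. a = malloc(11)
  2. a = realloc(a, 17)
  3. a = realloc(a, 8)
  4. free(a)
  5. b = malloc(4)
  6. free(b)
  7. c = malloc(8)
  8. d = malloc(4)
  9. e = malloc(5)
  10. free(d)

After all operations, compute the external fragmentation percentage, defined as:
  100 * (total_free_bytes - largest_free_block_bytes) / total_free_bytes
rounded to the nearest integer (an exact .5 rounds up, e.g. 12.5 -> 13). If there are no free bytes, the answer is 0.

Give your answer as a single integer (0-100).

Op 1: a = malloc(11) -> a = 0; heap: [0-10 ALLOC][11-41 FREE]
Op 2: a = realloc(a, 17) -> a = 0; heap: [0-16 ALLOC][17-41 FREE]
Op 3: a = realloc(a, 8) -> a = 0; heap: [0-7 ALLOC][8-41 FREE]
Op 4: free(a) -> (freed a); heap: [0-41 FREE]
Op 5: b = malloc(4) -> b = 0; heap: [0-3 ALLOC][4-41 FREE]
Op 6: free(b) -> (freed b); heap: [0-41 FREE]
Op 7: c = malloc(8) -> c = 0; heap: [0-7 ALLOC][8-41 FREE]
Op 8: d = malloc(4) -> d = 8; heap: [0-7 ALLOC][8-11 ALLOC][12-41 FREE]
Op 9: e = malloc(5) -> e = 12; heap: [0-7 ALLOC][8-11 ALLOC][12-16 ALLOC][17-41 FREE]
Op 10: free(d) -> (freed d); heap: [0-7 ALLOC][8-11 FREE][12-16 ALLOC][17-41 FREE]
Free blocks: [4 25] total_free=29 largest=25 -> 100*(29-25)/29 = 400/29 ≈ 13.793 -> rounds to 14

Answer: 14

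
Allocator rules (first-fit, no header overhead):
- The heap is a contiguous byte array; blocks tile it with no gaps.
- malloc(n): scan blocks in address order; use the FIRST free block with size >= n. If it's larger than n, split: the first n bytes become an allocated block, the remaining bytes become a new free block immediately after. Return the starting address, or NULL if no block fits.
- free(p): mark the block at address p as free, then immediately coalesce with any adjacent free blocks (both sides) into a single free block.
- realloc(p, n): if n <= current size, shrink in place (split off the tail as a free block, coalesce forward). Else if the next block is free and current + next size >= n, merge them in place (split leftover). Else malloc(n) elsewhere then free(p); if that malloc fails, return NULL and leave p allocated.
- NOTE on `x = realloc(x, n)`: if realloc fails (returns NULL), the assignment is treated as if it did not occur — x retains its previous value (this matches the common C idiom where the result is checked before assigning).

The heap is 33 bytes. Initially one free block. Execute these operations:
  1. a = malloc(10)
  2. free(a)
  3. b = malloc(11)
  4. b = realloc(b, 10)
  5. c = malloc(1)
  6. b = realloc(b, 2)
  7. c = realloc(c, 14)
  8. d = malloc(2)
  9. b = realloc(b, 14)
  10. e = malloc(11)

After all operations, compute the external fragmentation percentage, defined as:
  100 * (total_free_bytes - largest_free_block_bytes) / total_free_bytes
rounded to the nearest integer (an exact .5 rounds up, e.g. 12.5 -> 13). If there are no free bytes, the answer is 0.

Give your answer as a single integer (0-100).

Op 1: a = malloc(10) -> a = 0; heap: [0-9 ALLOC][10-32 FREE]
Op 2: free(a) -> (freed a); heap: [0-32 FREE]
Op 3: b = malloc(11) -> b = 0; heap: [0-10 ALLOC][11-32 FREE]
Op 4: b = realloc(b, 10) -> b = 0; heap: [0-9 ALLOC][10-32 FREE]
Op 5: c = malloc(1) -> c = 10; heap: [0-9 ALLOC][10-10 ALLOC][11-32 FREE]
Op 6: b = realloc(b, 2) -> b = 0; heap: [0-1 ALLOC][2-9 FREE][10-10 ALLOC][11-32 FREE]
Op 7: c = realloc(c, 14) -> c = 10; heap: [0-1 ALLOC][2-9 FREE][10-23 ALLOC][24-32 FREE]
Op 8: d = malloc(2) -> d = 2; heap: [0-1 ALLOC][2-3 ALLOC][4-9 FREE][10-23 ALLOC][24-32 FREE]
Op 9: b = realloc(b, 14) -> NULL (b unchanged); heap: [0-1 ALLOC][2-3 ALLOC][4-9 FREE][10-23 ALLOC][24-32 FREE]
Op 10: e = malloc(11) -> e = NULL; heap: [0-1 ALLOC][2-3 ALLOC][4-9 FREE][10-23 ALLOC][24-32 FREE]
Free blocks: [6 9] total_free=15 largest=9 -> 100*(15-9)/15 = 600/15 = 40

Answer: 40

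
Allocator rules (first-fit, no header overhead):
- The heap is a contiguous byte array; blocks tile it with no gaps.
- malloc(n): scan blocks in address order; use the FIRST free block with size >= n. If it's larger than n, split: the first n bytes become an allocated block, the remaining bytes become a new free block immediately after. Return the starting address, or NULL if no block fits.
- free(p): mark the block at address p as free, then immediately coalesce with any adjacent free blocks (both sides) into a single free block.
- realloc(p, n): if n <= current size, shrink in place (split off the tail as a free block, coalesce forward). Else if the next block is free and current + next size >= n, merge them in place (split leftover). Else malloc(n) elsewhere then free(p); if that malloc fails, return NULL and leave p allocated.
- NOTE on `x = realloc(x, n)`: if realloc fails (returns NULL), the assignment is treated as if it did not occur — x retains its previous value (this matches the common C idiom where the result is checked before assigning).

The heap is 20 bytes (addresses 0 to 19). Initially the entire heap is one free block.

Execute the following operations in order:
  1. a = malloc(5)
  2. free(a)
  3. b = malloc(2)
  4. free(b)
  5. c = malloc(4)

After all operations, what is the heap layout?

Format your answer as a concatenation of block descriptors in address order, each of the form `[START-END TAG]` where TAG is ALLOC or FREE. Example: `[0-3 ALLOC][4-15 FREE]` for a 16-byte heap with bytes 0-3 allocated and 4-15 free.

Op 1: a = malloc(5) -> a = 0; heap: [0-4 ALLOC][5-19 FREE]
Op 2: free(a) -> (freed a); heap: [0-19 FREE]
Op 3: b = malloc(2) -> b = 0; heap: [0-1 ALLOC][2-19 FREE]
Op 4: free(b) -> (freed b); heap: [0-19 FREE]
Op 5: c = malloc(4) -> c = 0; heap: [0-3 ALLOC][4-19 FREE]

Answer: [0-3 ALLOC][4-19 FREE]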